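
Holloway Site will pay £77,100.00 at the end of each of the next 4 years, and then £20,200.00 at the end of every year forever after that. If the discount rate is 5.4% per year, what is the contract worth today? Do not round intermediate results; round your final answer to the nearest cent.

£573977.95

PV of 4-year annuity: £77,100.00 × [1 − (1+0.054)^−4] / 0.054 = 270871.50797
Perpetuity value at year 4: £20,200.00 / 0.054 = 374074.07407
PV of perpetuity: 374074.07407 / (1+0.054)^4 = 303106.44164
Total PV = 270871.50797 + 303106.44164 = 573977.94961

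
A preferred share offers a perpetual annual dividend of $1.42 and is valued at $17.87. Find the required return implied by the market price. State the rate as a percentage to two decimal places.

7.95%

P = C/r ⇒ r = C/P = $1.42/$17.87 = 0.079463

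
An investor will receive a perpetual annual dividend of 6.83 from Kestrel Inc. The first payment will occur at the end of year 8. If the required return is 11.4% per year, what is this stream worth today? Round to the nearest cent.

Value at end of year 7: C / r = 6.83 / 0.114 = 59.9123
Discount to today: PV = 59.9123 / (1 + 0.114)^7 = 59.9123 / 2.129101 = 28.14

28.14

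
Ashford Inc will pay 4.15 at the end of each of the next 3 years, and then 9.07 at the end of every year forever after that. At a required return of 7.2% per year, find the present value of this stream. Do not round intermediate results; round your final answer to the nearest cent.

113.11

PV of 3-year annuity: 4.15 × [1 − (1+0.072)^−3] / 0.072 = 10.85124
Perpetuity value at year 3: 9.07 / 0.072 = 125.97222
PV of perpetuity: 125.97222 / (1+0.072)^3 = 102.25638
Total PV = 10.85124 + 102.25638 = 113.10762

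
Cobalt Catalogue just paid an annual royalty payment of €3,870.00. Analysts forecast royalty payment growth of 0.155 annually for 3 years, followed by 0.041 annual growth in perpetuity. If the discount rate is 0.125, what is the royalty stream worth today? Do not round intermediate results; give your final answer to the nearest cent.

D_1 = 4469.85000
D_2 = 5162.67675
D_3 = 5962.89165
Terminal value at year 3: TV = D_3×(1+g_2)/(r−g_2) = 6207.37020/0.084 = 73897.26433
P_0 = D_1/(1+r)^1 + D_2/(1+r)^2 + D_3/(1+r)^3 + TV/(1+r)^3
    = 3973.20000 + 4079.15200 + 4187.92939 + 51900.41061 = 64140.69200

€64140.69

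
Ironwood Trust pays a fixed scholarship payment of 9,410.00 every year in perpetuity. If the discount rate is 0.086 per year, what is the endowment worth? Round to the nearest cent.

109418.60

Level perpetuity: PV = C / r = 9,410.00 / 0.086 = 109,418.60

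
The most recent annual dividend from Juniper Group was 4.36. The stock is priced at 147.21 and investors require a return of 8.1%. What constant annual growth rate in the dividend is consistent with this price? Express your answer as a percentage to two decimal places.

4.99%

P = D₀(1+g)/(r−g) ⇒ P(r−g) = D₀(1+g) ⇒ g(P+D₀) = P·r − D₀
g = (P·r − D₀)/(P + D₀) = (147.21×0.081 − 4.36) / (147.21 + 4.36) = 0.049904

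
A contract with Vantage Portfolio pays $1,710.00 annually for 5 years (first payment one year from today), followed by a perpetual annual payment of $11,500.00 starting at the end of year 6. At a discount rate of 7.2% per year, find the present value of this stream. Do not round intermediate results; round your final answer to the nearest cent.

PV of 5-year annuity: $1,710.00 × [1 − (1+0.072)^−5] / 0.072 = 6973.95095
Perpetuity value at year 5: $11,500.00 / 0.072 = 159722.22222
PV of perpetuity: 159722.22222 / (1+0.072)^5 = 112821.38248
Total PV = 6973.95095 + 112821.38248 = 119795.33343

$119795.33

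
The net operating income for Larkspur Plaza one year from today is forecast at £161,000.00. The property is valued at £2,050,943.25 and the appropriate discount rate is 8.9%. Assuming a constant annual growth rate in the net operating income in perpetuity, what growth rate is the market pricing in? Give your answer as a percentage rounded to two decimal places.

P = D₁/(r−g) ⇒ g = r − D₁/P = 0.089 − £161,000.00/£2,050,943.25 = 0.010500

1.05%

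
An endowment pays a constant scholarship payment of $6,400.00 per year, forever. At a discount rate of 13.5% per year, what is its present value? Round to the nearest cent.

Level perpetuity: PV = C / r = $6,400.00 / 0.135 = $47,407.41

$47407.41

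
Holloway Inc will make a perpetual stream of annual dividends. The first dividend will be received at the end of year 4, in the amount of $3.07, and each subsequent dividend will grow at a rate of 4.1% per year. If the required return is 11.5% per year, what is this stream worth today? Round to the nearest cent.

$29.93

Value at end of year 3: C₁ / (r − g) = $3.07 / (0.115 − 0.041) = $41.4865
Discount to today: PV = $41.4865 / (1 + 0.115)^3 = $41.4865 / 1.386196 = $29.93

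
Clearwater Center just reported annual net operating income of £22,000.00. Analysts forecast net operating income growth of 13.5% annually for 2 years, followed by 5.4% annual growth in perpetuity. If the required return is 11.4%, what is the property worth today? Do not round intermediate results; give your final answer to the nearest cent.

D_1 = 24970.00000
D_2 = 28340.95000
Terminal value at year 2: TV = D_2×(1+g_2)/(r−g_2) = 29871.36130/0.06 = 497856.02167
P_0 = D_1/(1+r)^1 + D_2/(1+r)^2 + TV/(1+r)^2
    = 22414.72172 + 22837.26136 + 401174.55791 = 446426.54099

£446426.54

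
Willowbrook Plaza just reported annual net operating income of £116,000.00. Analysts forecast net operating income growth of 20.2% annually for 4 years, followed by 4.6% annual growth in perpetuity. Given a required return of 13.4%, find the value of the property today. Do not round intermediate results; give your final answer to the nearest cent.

£2278351.23

D_1 = 139432.00000
D_2 = 167597.26400
D_3 = 201451.91133
D_4 = 242145.19742
Terminal value at year 4: TV = D_4×(1+g_2)/(r−g_2) = 253283.87650/0.088 = 2878225.86929
P_0 = D_1/(1+r)^1 + D_2/(1+r)^2 + D_3/(1+r)^3 + D_4/(1+r)^4 + TV/(1+r)^4
    = 122955.90829 + 130328.92572 + 138144.06412 + 146427.83516 + 1740494.49521 = 2278351.22850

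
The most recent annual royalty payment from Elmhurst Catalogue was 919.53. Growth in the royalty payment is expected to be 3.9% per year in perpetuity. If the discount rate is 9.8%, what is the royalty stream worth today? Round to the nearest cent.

16193.08

D₁ = D₀ × (1 + g) = 919.53 × 1.039 = 955.3917
Growing perpetuity: P = D₁ / (r − g) = 955.3917 / (0.098 − 0.039) = 16,193.08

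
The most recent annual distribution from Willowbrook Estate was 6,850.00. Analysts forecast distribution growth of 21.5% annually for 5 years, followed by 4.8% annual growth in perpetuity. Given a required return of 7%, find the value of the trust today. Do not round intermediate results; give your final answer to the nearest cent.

D_1 = 8322.75000
D_2 = 10112.14125
D_3 = 12286.25162
D_4 = 14927.79572
D_5 = 18137.27180
Terminal value at year 5: TV = D_5×(1+g_2)/(r−g_2) = 19007.86084/0.022 = 863993.67464
P_0 = D_1/(1+r)^1 + D_2/(1+r)^2 + D_3/(1+r)^3 + D_4/(1+r)^4 + D_5/(1+r)^5 + TV/(1+r)^5
    = 7778.27103 + 8832.33579 + 10029.24111 + 11388.34388 + 12931.62412 + 616015.54918 = 666975.36512

666975.37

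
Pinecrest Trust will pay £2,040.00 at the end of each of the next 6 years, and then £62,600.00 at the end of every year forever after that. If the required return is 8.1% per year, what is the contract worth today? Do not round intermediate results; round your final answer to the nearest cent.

PV of 6-year annuity: £2,040.00 × [1 − (1+0.081)^−6] / 0.081 = 9402.13328
Perpetuity value at year 6: £62,600.00 / 0.081 = 772839.50617
PV of perpetuity: 772839.50617 / (1+0.081)^6 = 484323.06343
Total PV = 9402.13328 + 484323.06343 = 493725.19671

£493725.20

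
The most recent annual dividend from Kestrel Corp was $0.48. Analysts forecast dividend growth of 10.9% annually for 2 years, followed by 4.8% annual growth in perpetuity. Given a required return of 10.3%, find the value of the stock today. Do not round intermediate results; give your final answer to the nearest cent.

$10.21

D_1 = 0.53232
D_2 = 0.59034
Terminal value at year 2: TV = D_2×(1+g_2)/(r−g_2) = 0.61868/0.055 = 11.24872
P_0 = D_1/(1+r)^1 + D_2/(1+r)^2 + TV/(1+r)^2
    = 0.48261 + 0.48524 + 9.24596 = 10.21380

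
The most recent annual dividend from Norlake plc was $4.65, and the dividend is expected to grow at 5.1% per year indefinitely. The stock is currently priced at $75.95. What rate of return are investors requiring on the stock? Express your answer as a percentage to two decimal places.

11.53%

D₁ = $4.65 × 1.051 = $4.8872
P = D₁/(r − g) ⇒ r = D₁/P + g = $4.8872/$75.95 + 0.051 = 0.064347 + 0.051 = 0.115347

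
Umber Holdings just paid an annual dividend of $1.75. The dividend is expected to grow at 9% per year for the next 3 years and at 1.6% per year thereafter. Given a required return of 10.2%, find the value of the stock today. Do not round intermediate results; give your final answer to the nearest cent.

D_1 = 1.90750
D_2 = 2.07918
D_3 = 2.26630
Terminal value at year 3: TV = D_3×(1+g_2)/(r−g_2) = 2.30256/0.086 = 26.77397
P_0 = D_1/(1+r)^1 + D_2/(1+r)^2 + D_3/(1+r)^3 + TV/(1+r)^3
    = 1.73094 + 1.71209 + 1.69345 + 20.00636 = 25.14285

$25.14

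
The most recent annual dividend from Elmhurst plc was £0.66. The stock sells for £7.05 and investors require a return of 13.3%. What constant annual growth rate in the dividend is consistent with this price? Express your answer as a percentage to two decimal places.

3.60%

P = D₀(1+g)/(r−g) ⇒ P(r−g) = D₀(1+g) ⇒ g(P+D₀) = P·r − D₀
g = (P·r − D₀)/(P + D₀) = (£7.05×0.133 − £0.66) / (£7.05 + £0.66) = 0.036012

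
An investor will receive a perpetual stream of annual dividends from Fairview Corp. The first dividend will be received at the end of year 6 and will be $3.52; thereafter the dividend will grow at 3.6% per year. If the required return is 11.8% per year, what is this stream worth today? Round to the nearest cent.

Value at end of year 5: C₁ / (r − g) = $3.52 / (0.118 − 0.036) = $42.9268
Discount to today: PV = $42.9268 / (1 + 0.118)^5 = $42.9268 / 1.746663 = $24.58

$24.58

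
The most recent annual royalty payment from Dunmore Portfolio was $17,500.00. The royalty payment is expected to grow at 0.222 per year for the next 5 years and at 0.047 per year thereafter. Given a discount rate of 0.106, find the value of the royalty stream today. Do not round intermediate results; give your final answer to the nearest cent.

$630541.49

D_1 = 21385.00000
D_2 = 26132.47000
D_3 = 31933.87834
D_4 = 39023.19933
D_5 = 47686.34958
Terminal value at year 5: TV = D_5×(1+g_2)/(r−g_2) = 49927.60801/0.059 = 846230.64430
P_0 = D_1/(1+r)^1 + D_2/(1+r)^2 + D_3/(1+r)^3 + D_4/(1+r)^4 + D_5/(1+r)^5 + TV/(1+r)^5
    = 19335.44304 + 21363.39186 + 23604.03693 + 26079.68638 + 28814.98802 + 511343.93997 = 630541.48619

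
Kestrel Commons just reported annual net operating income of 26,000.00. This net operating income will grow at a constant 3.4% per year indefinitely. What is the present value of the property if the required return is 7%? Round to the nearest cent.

D₁ = D₀ × (1 + g) = 26,000.00 × 1.034 = 26,884.0000
Growing perpetuity: P = D₁ / (r − g) = 26,884.0000 / (0.07 − 0.034) = 746,777.78

746777.78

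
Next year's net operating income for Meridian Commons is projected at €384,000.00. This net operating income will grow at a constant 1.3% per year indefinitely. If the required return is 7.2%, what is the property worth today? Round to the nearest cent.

Growing perpetuity: P = D₁ / (r − g) = €384,000.0000 / (0.072 − 0.013) = €6,508,474.58

€6508474.58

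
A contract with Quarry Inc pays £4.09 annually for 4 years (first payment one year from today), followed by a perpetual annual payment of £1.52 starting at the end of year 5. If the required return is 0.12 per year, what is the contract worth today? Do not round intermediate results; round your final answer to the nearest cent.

PV of 4-year annuity: £4.09 × [1 − (1+0.12)^−4] / 0.12 = 12.42276
Perpetuity value at year 4: £1.52 / 0.12 = 12.66667
PV of perpetuity: 12.66667 / (1+0.12)^4 = 8.04990
Total PV = 12.42276 + 8.04990 = 20.47265

£20.47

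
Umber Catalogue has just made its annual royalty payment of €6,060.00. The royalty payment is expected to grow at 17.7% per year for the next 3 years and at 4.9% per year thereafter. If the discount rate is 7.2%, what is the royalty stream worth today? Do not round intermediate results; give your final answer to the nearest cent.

D_1 = 7132.62000
D_2 = 8395.09374
D_3 = 9881.02533
Terminal value at year 3: TV = D_3×(1+g_2)/(r−g_2) = 10365.19557/0.023 = 450660.67710
P_0 = D_1/(1+r)^1 + D_2/(1+r)^2 + D_3/(1+r)^3 + TV/(1+r)^3
    = 6653.56343 + 7305.26508 + 8020.79943 + 365818.20028 = 387797.82822

€387797.83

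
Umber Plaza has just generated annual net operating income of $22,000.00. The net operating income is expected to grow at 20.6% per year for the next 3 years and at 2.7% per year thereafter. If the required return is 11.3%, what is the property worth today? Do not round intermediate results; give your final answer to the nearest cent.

$411891.26

D_1 = 26532.00000
D_2 = 31997.59200
D_3 = 38589.09595
Terminal value at year 3: TV = D_3×(1+g_2)/(r−g_2) = 39631.00154/0.086 = 460825.59933
P_0 = D_1/(1+r)^1 + D_2/(1+r)^2 + D_3/(1+r)^3 + TV/(1+r)^3
    = 23838.27493 + 25830.15235 + 27988.46697 + 334234.36719 = 411891.26144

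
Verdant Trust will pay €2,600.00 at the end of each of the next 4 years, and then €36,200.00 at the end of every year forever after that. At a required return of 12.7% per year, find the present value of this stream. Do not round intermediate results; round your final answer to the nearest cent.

€184470.95

PV of 4-year annuity: €2,600.00 × [1 − (1+0.127)^−4] / 0.127 = 7782.08035
Perpetuity value at year 4: €36,200.00 / 0.127 = 285039.37008
PV of perpetuity: 285039.37008 / (1+0.127)^4 = 176688.86680
Total PV = 7782.08035 + 176688.86680 = 184470.94715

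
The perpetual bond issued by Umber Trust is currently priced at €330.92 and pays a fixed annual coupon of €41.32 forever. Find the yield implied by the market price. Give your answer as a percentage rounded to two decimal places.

P = C/r ⇒ r = C/P = €41.32/€330.92 = 0.124864

12.49%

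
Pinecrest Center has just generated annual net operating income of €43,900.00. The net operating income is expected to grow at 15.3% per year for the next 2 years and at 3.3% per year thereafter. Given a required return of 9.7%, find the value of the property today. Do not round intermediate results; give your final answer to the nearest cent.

D_1 = 50616.70000
D_2 = 58361.05510
Terminal value at year 2: TV = D_2×(1+g_2)/(r−g_2) = 60286.96992/0.064 = 941983.90497
P_0 = D_1/(1+r)^1 + D_2/(1+r)^2 + TV/(1+r)^2
    = 46141.02097 + 48496.44227 + 782762.88857 = 877400.35181

€877400.35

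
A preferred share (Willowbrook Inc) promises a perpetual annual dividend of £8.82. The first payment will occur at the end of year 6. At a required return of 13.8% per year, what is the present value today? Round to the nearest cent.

£33.49

Value at end of year 5: C / r = £8.82 / 0.138 = £63.9130
Discount to today: PV = £63.9130 / (1 + 0.138)^5 = £63.9130 / 1.908584 = £33.49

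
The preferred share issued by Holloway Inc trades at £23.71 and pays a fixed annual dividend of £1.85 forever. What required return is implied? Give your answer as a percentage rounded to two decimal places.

P = C/r ⇒ r = C/P = £1.85/£23.71 = 0.078026

7.80%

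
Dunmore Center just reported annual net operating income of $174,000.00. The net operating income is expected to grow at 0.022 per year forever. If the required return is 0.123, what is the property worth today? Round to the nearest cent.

D₁ = D₀ × (1 + g) = $174,000.00 × 1.022 = $177,828.0000
Growing perpetuity: P = D₁ / (r − g) = $177,828.0000 / (0.123 − 0.022) = $1,760,673.27

$1760673.27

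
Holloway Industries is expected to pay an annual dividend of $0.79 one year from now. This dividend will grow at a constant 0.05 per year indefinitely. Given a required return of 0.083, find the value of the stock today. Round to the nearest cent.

$23.94

Growing perpetuity: P = D₁ / (r − g) = $0.7900 / (0.083 − 0.05) = $23.94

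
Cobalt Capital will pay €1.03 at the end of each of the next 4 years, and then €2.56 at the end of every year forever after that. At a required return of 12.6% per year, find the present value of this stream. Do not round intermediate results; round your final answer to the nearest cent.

PV of 4-year annuity: €1.03 × [1 − (1+0.126)^−4] / 0.126 = 3.08934
Perpetuity value at year 4: €2.56 / 0.126 = 20.31746
PV of perpetuity: 20.31746 / (1+0.126)^4 = 12.63909
Total PV = 3.08934 + 12.63909 = 15.72844

€15.73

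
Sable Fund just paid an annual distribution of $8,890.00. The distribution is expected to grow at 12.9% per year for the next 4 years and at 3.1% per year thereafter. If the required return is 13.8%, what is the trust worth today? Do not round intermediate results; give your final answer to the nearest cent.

D_1 = 10036.81000
D_2 = 11331.55849
D_3 = 12793.32954
D_4 = 14443.66905
Terminal value at year 4: TV = D_4×(1+g_2)/(r−g_2) = 14891.42279/0.107 = 139172.17557
P_0 = D_1/(1+r)^1 + D_2/(1+r)^2 + D_3/(1+r)^3 + D_4/(1+r)^4 + TV/(1+r)^4
    = 8819.69244 + 8749.94092 + 8680.74104 + 8612.08843 + 82981.89877 = 117844.36160

$117844.36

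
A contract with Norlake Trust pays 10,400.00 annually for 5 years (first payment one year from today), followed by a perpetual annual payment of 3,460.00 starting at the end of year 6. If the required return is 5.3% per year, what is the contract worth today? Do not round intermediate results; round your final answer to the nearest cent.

95082.04

PV of 5-year annuity: 10,400.00 × [1 − (1+0.053)^−5] / 0.053 = 44655.59034
Perpetuity value at year 5: 3,460.00 / 0.053 = 65283.01887
PV of perpetuity: 65283.01887 / (1+0.053)^5 = 50426.44747
Total PV = 44655.59034 + 50426.44747 = 95082.03781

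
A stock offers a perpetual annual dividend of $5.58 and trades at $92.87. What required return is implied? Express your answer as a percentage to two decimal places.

6.01%

P = C/r ⇒ r = C/P = $5.58/$92.87 = 0.060084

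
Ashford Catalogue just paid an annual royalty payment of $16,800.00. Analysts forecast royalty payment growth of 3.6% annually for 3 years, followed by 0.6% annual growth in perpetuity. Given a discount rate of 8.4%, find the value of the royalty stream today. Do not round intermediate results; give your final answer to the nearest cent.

D_1 = 17404.80000
D_2 = 18031.37280
D_3 = 18680.50222
Terminal value at year 3: TV = D_3×(1+g_2)/(r−g_2) = 18792.58523/0.078 = 240930.57992
P_0 = D_1/(1+r)^1 + D_2/(1+r)^2 + D_3/(1+r)^3 + TV/(1+r)^3
    = 16056.08856 + 15345.11785 + 14665.62924 + 189149.01297 = 235215.84862

$235215.85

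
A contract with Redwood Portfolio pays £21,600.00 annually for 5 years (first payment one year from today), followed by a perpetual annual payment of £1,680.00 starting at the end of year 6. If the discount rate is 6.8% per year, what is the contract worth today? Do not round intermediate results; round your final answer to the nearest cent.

PV of 5-year annuity: £21,600.00 × [1 − (1+0.068)^−5] / 0.068 = 89040.55862
Perpetuity value at year 5: £1,680.00 / 0.068 = 24705.88235
PV of perpetuity: 24705.88235 / (1+0.068)^5 = 17780.50557
Total PV = 89040.55862 + 17780.50557 = 106821.06419

£106821.06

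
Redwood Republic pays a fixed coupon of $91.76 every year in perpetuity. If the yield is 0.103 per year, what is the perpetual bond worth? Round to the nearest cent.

Level perpetuity: PV = C / r = $91.76 / 0.103 = $890.87

$890.87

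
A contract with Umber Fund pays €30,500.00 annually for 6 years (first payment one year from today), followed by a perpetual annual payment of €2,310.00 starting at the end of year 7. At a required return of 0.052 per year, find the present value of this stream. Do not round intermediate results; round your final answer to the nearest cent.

€186596.20

PV of 6-year annuity: €30,500.00 × [1 − (1+0.052)^−6] / 0.052 = 153823.35533
Perpetuity value at year 6: €2,310.00 / 0.052 = 44423.07692
PV of perpetuity: 44423.07692 / (1+0.052)^6 = 32772.84903
Total PV = 153823.35533 + 32772.84903 = 186596.20436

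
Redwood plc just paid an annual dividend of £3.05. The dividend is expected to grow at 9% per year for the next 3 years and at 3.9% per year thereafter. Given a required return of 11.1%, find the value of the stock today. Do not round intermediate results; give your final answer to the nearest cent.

D_1 = 3.32450
D_2 = 3.62371
D_3 = 3.94984
Terminal value at year 3: TV = D_3×(1+g_2)/(r−g_2) = 4.10388/0.072 = 56.99836
P_0 = D_1/(1+r)^1 + D_2/(1+r)^2 + D_3/(1+r)^3 + TV/(1+r)^3
    = 2.99235 + 2.93579 + 2.88030 + 41.56427 = 50.37271

£50.37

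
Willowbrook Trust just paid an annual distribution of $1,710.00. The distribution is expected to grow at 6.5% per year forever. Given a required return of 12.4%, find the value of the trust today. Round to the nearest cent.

D₁ = D₀ × (1 + g) = $1,710.00 × 1.065 = $1,821.1500
Growing perpetuity: P = D₁ / (r − g) = $1,821.1500 / (0.124 − 0.065) = $30,866.95

$30866.95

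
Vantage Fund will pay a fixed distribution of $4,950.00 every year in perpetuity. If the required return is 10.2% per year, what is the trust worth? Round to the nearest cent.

$48529.41

Level perpetuity: PV = C / r = $4,950.00 / 0.102 = $48,529.41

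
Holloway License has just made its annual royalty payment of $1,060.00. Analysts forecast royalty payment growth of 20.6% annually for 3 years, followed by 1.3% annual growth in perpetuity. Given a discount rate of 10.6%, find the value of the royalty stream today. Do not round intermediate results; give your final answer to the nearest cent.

D_1 = 1278.36000
D_2 = 1541.70216
D_3 = 1859.29280
Terminal value at year 3: TV = D_3×(1+g_2)/(r−g_2) = 1883.46361/0.093 = 20252.29690
P_0 = D_1/(1+r)^1 + D_2/(1+r)^2 + D_3/(1+r)^3 + TV/(1+r)^3
    = 1155.84087 + 1260.34728 + 1374.30273 + 14969.55549 = 18760.04636

$18760.05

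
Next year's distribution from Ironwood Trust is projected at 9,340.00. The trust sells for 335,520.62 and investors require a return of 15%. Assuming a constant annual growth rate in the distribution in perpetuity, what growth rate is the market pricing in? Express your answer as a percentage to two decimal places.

12.22%

P = D₁/(r−g) ⇒ g = r − D₁/P = 0.15 − 9,340.00/335,520.62 = 0.122163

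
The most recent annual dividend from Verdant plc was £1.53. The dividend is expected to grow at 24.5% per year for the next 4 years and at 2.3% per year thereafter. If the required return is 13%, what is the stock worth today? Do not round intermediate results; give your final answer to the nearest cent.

£29.40

D_1 = 1.90485
D_2 = 2.37154
D_3 = 2.95257
D_4 = 3.67594
Terminal value at year 4: TV = D_4×(1+g_2)/(r−g_2) = 3.76049/0.107 = 35.14477
P_0 = D_1/(1+r)^1 + D_2/(1+r)^2 + D_3/(1+r)^3 + D_4/(1+r)^4 + TV/(1+r)^4
    = 1.68571 + 1.85726 + 2.04628 + 2.25453 + 21.55494 = 29.39872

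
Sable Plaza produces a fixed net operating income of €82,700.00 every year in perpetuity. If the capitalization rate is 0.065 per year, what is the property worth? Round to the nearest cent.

Level perpetuity: PV = C / r = €82,700.00 / 0.065 = €1,272,307.69

€1272307.69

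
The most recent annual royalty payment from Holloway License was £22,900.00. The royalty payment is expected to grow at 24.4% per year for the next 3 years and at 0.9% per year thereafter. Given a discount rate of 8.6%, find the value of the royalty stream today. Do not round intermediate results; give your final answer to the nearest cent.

D_1 = 28487.60000
D_2 = 35438.57440
D_3 = 44085.58655
Terminal value at year 3: TV = D_3×(1+g_2)/(r−g_2) = 44482.35683/0.077 = 577692.94588
P_0 = D_1/(1+r)^1 + D_2/(1+r)^2 + D_3/(1+r)^3 + TV/(1+r)^3
    = 26231.67587 + 30048.07071 + 34419.70530 + 451032.24223 = 541731.69411

£541731.69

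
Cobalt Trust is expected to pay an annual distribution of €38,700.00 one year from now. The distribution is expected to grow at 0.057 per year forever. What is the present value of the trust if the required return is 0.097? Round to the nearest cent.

Growing perpetuity: P = D₁ / (r − g) = €38,700.0000 / (0.097 − 0.057) = €967,500.00

€967500.00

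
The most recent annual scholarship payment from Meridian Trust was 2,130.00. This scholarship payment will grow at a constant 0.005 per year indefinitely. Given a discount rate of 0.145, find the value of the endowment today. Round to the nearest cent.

D₁ = D₀ × (1 + g) = 2,130.00 × 1.005 = 2,140.6500
Growing perpetuity: P = D₁ / (r − g) = 2,140.6500 / (0.145 − 0.005) = 15,290.36

15290.36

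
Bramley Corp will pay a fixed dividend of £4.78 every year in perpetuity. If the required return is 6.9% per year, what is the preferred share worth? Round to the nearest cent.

Level perpetuity: PV = C / r = £4.78 / 0.069 = £69.28

£69.28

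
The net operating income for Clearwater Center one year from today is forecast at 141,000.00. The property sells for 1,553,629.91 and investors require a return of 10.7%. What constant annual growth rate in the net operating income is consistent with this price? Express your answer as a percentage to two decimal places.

1.62%

P = D₁/(r−g) ⇒ g = r − D₁/P = 0.107 − 141,000.00/1,553,629.91 = 0.016245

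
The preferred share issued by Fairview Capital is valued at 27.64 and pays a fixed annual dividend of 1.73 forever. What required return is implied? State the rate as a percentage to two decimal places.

P = C/r ⇒ r = C/P = 1.73/27.64 = 0.062590

6.26%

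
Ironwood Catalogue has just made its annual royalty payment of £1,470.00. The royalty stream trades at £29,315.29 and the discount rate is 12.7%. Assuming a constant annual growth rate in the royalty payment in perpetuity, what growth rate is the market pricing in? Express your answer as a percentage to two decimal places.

7.32%

P = D₀(1+g)/(r−g) ⇒ P(r−g) = D₀(1+g) ⇒ g(P+D₀) = P·r − D₀
g = (P·r − D₀)/(P + D₀) = (£29,315.29×0.127 − £1,470.00) / (£29,315.29 + £1,470.00) = 0.073186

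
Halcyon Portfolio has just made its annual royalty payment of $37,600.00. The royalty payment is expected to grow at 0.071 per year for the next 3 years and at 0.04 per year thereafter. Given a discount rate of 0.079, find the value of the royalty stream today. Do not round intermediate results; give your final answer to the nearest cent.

$1091665.07

D_1 = 40269.60000
D_2 = 43128.74160
D_3 = 46190.88225
Terminal value at year 3: TV = D_3×(1+g_2)/(r−g_2) = 48038.51754/0.039 = 1231756.86010
P_0 = D_1/(1+r)^1 + D_2/(1+r)^2 + D_3/(1+r)^3 + TV/(1+r)^3
    = 37321.22335 + 37044.51364 + 36769.85552 + 980529.48048 = 1091665.07299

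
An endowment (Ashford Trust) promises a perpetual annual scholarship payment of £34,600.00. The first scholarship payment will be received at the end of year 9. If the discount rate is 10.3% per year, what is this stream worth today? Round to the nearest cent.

Value at end of year 8: C / r = £34,600.00 / 0.103 = £335,922.3301
Discount to today: PV = £335,922.3301 / (1 + 0.103)^8 = £335,922.3301 / 2.190807 = £153,332.70

£153332.70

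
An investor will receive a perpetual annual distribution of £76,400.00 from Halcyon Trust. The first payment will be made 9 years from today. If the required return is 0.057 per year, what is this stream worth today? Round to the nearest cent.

£860237.96

Value at end of year 8: C / r = £76,400.00 / 0.057 = £1,340,350.8772
Discount to today: PV = £1,340,350.8772 / (1 + 0.057)^8 = £1,340,350.8772 / 1.558116 = £860,237.96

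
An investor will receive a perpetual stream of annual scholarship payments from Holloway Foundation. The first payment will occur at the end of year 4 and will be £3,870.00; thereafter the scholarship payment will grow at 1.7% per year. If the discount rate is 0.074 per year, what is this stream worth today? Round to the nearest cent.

£54805.39

Value at end of year 3: C₁ / (r − g) = £3,870.00 / (0.074 − 0.017) = £67,894.7368
Discount to today: PV = £67,894.7368 / (1 + 0.074)^3 = £67,894.7368 / 1.238833 = £54,805.39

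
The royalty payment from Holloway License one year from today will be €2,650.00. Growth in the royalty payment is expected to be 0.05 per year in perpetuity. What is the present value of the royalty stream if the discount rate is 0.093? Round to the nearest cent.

Growing perpetuity: P = D₁ / (r − g) = €2,650.0000 / (0.093 − 0.05) = €61,627.91

€61627.91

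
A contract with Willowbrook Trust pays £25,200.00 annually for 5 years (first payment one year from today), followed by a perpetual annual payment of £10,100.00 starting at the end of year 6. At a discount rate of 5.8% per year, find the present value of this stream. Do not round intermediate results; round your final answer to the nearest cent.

PV of 5-year annuity: £25,200.00 × [1 − (1+0.058)^−5] / 0.058 = 106731.62030
Perpetuity value at year 5: £10,100.00 / 0.058 = 174137.93103
PV of perpetuity: 174137.93103 / (1+0.058)^5 = 131360.57528
Total PV = 106731.62030 + 131360.57528 = 238092.19558

£238092.20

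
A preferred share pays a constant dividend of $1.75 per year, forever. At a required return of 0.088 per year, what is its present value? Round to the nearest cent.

Level perpetuity: PV = C / r = $1.75 / 0.088 = $19.89

$19.89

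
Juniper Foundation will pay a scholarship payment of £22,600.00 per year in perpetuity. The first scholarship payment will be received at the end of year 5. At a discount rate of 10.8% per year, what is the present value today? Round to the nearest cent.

£138843.53

Value at end of year 4: C / r = £22,600.00 / 0.108 = £209,259.2593
Discount to today: PV = £209,259.2593 / (1 + 0.108)^4 = £209,259.2593 / 1.507159 = £138,843.53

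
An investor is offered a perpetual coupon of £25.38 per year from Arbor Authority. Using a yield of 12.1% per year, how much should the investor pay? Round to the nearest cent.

Level perpetuity: PV = C / r = £25.38 / 0.121 = £209.75

£209.75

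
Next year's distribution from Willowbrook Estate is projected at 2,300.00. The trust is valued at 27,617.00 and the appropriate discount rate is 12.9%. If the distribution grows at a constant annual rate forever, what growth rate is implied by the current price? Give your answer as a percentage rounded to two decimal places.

P = D₁/(r−g) ⇒ g = r − D₁/P = 0.129 − 2,300.00/27,617.00 = 0.045718

4.57%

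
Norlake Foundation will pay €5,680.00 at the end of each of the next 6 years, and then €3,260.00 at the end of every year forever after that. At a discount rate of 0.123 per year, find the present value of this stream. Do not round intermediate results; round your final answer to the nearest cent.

€36369.70

PV of 6-year annuity: €5,680.00 × [1 − (1+0.123)^−6] / 0.123 = 23155.71477
Perpetuity value at year 6: €3,260.00 / 0.123 = 26504.06504
PV of perpetuity: 26504.06504 / (1+0.123)^6 = 13213.98931
Total PV = 23155.71477 + 13213.98931 = 36369.70408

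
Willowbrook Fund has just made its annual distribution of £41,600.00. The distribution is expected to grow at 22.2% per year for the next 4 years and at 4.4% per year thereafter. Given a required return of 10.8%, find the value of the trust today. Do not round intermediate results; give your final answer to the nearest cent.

D_1 = 50835.20000
D_2 = 62120.61440
D_3 = 75911.39080
D_4 = 92763.71955
Terminal value at year 4: TV = D_4×(1+g_2)/(r−g_2) = 96845.32321/0.064 = 1513208.17522
P_0 = D_1/(1+r)^1 + D_2/(1+r)^2 + D_3/(1+r)^3 + D_4/(1+r)^4 + TV/(1+r)^4
    = 45880.14440 + 50600.66468 + 55806.87025 + 61548.73235 + 1004013.69646 = 1217850.10814

£1217850.11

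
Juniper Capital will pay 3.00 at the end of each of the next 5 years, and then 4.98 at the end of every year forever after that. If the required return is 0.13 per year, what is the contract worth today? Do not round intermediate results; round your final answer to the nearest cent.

31.34

PV of 5-year annuity: 3.00 × [1 − (1+0.13)^−5] / 0.13 = 10.55169
Perpetuity value at year 5: 4.98 / 0.13 = 38.30769
PV of perpetuity: 38.30769 / (1+0.13)^5 = 20.79188
Total PV = 10.55169 + 20.79188 = 31.34357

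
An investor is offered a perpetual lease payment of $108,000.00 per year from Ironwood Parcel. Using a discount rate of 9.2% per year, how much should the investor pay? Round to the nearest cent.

Level perpetuity: PV = C / r = $108,000.00 / 0.092 = $1,173,913.04

$1173913.04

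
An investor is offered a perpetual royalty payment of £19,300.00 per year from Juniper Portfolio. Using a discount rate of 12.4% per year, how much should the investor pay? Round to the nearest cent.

Level perpetuity: PV = C / r = £19,300.00 / 0.124 = £155,645.16

£155645.16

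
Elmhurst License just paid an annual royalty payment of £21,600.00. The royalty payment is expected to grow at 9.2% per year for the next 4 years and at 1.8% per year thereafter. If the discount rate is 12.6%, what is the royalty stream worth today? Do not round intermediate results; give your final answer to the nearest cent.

£260172.22

D_1 = 23587.20000
D_2 = 25757.22240
D_3 = 28126.88686
D_4 = 30714.56045
Terminal value at year 4: TV = D_4×(1+g_2)/(r−g_2) = 31267.42254/0.108 = 289513.17167
P_0 = D_1/(1+r)^1 + D_2/(1+r)^2 + D_3/(1+r)^3 + D_4/(1+r)^4 + TV/(1+r)^4
    = 20947.77975 + 20315.25354 + 19701.82670 + 19106.92252 + 180100.43637 = 260172.21889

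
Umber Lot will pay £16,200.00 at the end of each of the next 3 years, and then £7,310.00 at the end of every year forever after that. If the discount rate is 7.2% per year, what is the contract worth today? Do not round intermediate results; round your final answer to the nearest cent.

£124772.96

PV of 3-year annuity: £16,200.00 × [1 − (1+0.072)^−3] / 0.072 = 42359.04807
Perpetuity value at year 3: £7,310.00 / 0.072 = 101527.77778
PV of perpetuity: 101527.77778 / (1+0.072)^3 = 82413.91102
Total PV = 42359.04807 + 82413.91102 = 124772.95910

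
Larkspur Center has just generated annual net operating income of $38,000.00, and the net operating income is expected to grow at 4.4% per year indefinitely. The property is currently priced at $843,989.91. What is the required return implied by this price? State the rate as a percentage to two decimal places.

9.10%

D₁ = $38,000.00 × 1.044 = $39,672.0000
P = D₁/(r − g) ⇒ r = D₁/P + g = $39,672.0000/$843,989.91 + 0.044 = 0.047005 + 0.044 = 0.091005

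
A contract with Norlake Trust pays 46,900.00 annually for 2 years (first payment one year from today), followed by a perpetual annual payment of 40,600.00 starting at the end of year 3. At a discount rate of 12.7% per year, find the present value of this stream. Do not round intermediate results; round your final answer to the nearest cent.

330235.23

PV of 2-year annuity: 46,900.00 × [1 − (1+0.127)^−2] / 0.127 = 78540.29000
Perpetuity value at year 2: 40,600.00 / 0.127 = 319685.03937
PV of perpetuity: 319685.03937 / (1+0.127)^2 = 251694.93758
Total PV = 78540.29000 + 251694.93758 = 330235.22758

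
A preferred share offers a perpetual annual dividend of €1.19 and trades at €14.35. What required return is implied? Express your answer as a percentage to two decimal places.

8.29%

P = C/r ⇒ r = C/P = €1.19/€14.35 = 0.082927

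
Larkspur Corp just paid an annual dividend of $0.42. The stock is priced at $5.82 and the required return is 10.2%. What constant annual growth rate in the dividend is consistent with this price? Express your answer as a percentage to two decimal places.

2.78%

P = D₀(1+g)/(r−g) ⇒ P(r−g) = D₀(1+g) ⇒ g(P+D₀) = P·r − D₀
g = (P·r − D₀)/(P + D₀) = ($5.82×0.102 − $0.42) / ($5.82 + $0.42) = 0.027827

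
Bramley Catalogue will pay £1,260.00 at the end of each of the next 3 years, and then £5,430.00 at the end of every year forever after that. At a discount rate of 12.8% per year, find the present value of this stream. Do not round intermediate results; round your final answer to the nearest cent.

£32542.34

PV of 3-year annuity: £1,260.00 × [1 − (1+0.128)^−3] / 0.128 = 2985.18472
Perpetuity value at year 3: £5,430.00 / 0.128 = 42421.87500
PV of perpetuity: 42421.87500 / (1+0.128)^3 = 29557.15037
Total PV = 2985.18472 + 29557.15037 = 32542.33509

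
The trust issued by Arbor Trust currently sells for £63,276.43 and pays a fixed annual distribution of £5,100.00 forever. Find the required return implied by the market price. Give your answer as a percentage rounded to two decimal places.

8.06%

P = C/r ⇒ r = C/P = £5,100.00/£63,276.43 = 0.080599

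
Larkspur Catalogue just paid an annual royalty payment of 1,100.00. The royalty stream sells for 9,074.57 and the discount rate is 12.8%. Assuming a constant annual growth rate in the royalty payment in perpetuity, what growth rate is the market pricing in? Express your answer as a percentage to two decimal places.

0.60%

P = D₀(1+g)/(r−g) ⇒ P(r−g) = D₀(1+g) ⇒ g(P+D₀) = P·r − D₀
g = (P·r − D₀)/(P + D₀) = (9,074.57×0.128 − 1,100.00) / (9,074.57 + 1,100.00) = 0.006049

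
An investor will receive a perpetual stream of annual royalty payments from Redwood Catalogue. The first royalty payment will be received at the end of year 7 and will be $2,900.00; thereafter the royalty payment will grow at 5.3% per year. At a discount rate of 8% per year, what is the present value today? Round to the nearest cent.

Value at end of year 6: C₁ / (r − g) = $2,900.00 / (0.08 − 0.053) = $107,407.4074
Discount to today: PV = $107,407.4074 / (1 + 0.08)^6 = $107,407.4074 / 1.586874 = $67,684.89

$67684.89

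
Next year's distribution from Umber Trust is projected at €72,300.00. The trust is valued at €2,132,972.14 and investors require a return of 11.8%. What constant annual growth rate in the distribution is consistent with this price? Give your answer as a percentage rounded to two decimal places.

P = D₁/(r−g) ⇒ g = r − D₁/P = 0.118 − €72,300.00/€2,132,972.14 = 0.084104

8.41%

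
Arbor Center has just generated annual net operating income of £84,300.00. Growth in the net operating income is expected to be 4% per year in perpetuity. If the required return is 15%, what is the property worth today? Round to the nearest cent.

D₁ = D₀ × (1 + g) = £84,300.00 × 1.04 = £87,672.0000
Growing perpetuity: P = D₁ / (r − g) = £87,672.0000 / (0.15 − 0.04) = £797,018.18

£797018.18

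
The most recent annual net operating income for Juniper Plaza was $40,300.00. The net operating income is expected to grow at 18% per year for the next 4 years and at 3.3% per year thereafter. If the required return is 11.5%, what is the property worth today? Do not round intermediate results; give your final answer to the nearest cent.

$822928.18

D_1 = 47554.00000
D_2 = 56113.72000
D_3 = 66214.18960
D_4 = 78132.74373
Terminal value at year 4: TV = D_4×(1+g_2)/(r−g_2) = 80711.12427/0.082 = 984282.00331
P_0 = D_1/(1+r)^1 + D_2/(1+r)^2 + D_3/(1+r)^3 + D_4/(1+r)^4 + TV/(1+r)^4
    = 42649.32735 + 45135.61101 + 47766.83497 + 50551.44867 + 636824.95702 = 822928.17903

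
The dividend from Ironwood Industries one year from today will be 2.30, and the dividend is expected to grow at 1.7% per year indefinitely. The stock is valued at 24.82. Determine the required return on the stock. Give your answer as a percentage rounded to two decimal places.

10.97%

P = D₁/(r − g) ⇒ r = D₁/P + g = 2.3000/24.82 + 0.017 = 0.092667 + 0.017 = 0.109667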